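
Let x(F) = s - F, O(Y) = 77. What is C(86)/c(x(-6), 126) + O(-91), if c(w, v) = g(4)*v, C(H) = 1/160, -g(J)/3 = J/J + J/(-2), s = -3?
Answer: 4656961/60480 ≈ 77.000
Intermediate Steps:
g(J) = -3 + 3*J/2 (g(J) = -3*(J/J + J/(-2)) = -3*(1 + J*(-1/2)) = -3*(1 - J/2) = -3 + 3*J/2)
C(H) = 1/160
x(F) = -3 - F
c(w, v) = 3*v (c(w, v) = (-3 + (3/2)*4)*v = (-3 + 6)*v = 3*v)
C(86)/c(x(-6), 126) + O(-91) = 1/(160*((3*126))) + 77 = (1/160)/378 + 77 = (1/160)*(1/378) + 77 = 1/60480 + 77 = 4656961/60480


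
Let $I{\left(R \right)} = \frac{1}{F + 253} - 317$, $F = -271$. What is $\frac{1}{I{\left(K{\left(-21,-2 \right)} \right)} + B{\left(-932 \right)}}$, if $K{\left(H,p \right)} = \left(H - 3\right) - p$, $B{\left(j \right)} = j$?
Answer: $- \frac{18}{22483} \approx -0.0008006$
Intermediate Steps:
$K{\left(H,p \right)} = -3 + H - p$ ($K{\left(H,p \right)} = \left(H - 3\right) - p = \left(-3 + H\right) - p = -3 + H - p$)
$I{\left(R \right)} = - \frac{5707}{18}$ ($I{\left(R \right)} = \frac{1}{-271 + 253} - 317 = \frac{1}{-18} - 317 = - \frac{1}{18} - 317 = - \frac{5707}{18}$)
$\frac{1}{I{\left(K{\left(-21,-2 \right)} \right)} + B{\left(-932 \right)}} = \frac{1}{- \frac{5707}{18} - 932} = \frac{1}{- \frac{22483}{18}} = - \frac{18}{22483}$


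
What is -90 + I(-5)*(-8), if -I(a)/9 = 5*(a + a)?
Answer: -3690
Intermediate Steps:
I(a) = -90*a (I(a) = -45*(a + a) = -45*2*a = -90*a)
-90 + I(-5)*(-8) = -90 - 90*(-5)*(-8) = -90 + 450*(-8) = -90 - 3600 = -3690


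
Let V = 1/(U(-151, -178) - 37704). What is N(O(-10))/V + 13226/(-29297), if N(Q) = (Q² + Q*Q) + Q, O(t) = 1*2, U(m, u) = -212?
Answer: -11108263746/29297 ≈ -3.7916e+5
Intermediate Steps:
O(t) = 2
V = -1/37916 (V = 1/(-212 - 37704) = 1/(-37916) = -1/37916 ≈ -2.6374e-5)
N(Q) = Q + 2*Q² (N(Q) = (Q² + Q²) + Q = 2*Q² + Q = Q + 2*Q²)
N(O(-10))/V + 13226/(-29297) = (2*(1 + 2*2))/(-1/37916) + 13226/(-29297) = (2*(1 + 4))*(-37916) + 13226*(-1/29297) = (2*5)*(-37916) - 13226/29297 = 10*(-37916) - 13226/29297 = -379160 - 13226/29297 = -11108263746/29297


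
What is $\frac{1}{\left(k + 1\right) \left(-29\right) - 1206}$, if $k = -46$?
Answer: $\frac{1}{99} \approx 0.010101$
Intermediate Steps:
$\frac{1}{\left(k + 1\right) \left(-29\right) - 1206} = \frac{1}{\left(-46 + 1\right) \left(-29\right) - 1206} = \frac{1}{\left(-45\right) \left(-29\right) - 1206} = \frac{1}{1305 - 1206} = \frac{1}{99}$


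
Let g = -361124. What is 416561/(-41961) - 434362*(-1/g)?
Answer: -84328219223/7576562082 ≈ -11.130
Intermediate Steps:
416561/(-41961) - 434362*(-1/g) = 416561/(-41961) - 434362/((-1*(-361124))) = 416561*(-1/41961) - 434362/361124 = -416561/41961 - 434362*1/361124 = -416561/41961 - 217181/180562 = -84328219223/7576562082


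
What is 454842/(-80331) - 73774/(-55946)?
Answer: -3253375223/749033021 ≈ -4.3434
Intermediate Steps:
454842/(-80331) - 73774/(-55946) = 454842*(-1/80331) - 73774*(-1/55946) = -151614/26777 + 36887/27973 = -3253375223/749033021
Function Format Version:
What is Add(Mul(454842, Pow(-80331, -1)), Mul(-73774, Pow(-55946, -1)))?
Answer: Rational(-3253375223, 749033021) ≈ -4.3434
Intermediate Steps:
Add(Mul(454842, Pow(-80331, -1)), Mul(-73774, Pow(-55946, -1))) = Add(Mul(454842, Rational(-1, 80331)), Mul(-73774, Rational(-1, 55946))) = Add(Rational(-151614, 26777), Rational(36887, 27973)) = Rational(-3253375223, 749033021)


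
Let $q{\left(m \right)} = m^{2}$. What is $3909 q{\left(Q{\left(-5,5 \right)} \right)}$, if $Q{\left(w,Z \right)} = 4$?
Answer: $62544$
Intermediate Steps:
$3909 q{\left(Q{\left(-5,5 \right)} \right)} = 3909 \cdot 4^{2} = 3909 \cdot 16 = 62544$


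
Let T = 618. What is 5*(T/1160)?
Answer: 309/116 ≈ 2.6638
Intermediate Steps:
5*(T/1160) = 5*(618/1160) = 5*(618*(1/1160)) = 5*(309/580) = 309/116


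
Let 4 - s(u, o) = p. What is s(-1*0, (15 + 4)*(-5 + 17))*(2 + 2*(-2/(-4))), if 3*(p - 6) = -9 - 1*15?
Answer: 18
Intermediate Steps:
p = -2 (p = 6 + (-9 - 1*15)/3 = 6 + (-9 - 15)/3 = 6 + (⅓)*(-24) = 6 - 8 = -2)
s(u, o) = 6 (s(u, o) = 4 - 1*(-2) = 4 + 2 = 6)
s(-1*0, (15 + 4)*(-5 + 17))*(2 + 2*(-2/(-4))) = 6*(2 + 2*(-2/(-4))) = 6*(2 + 2*(-2*(-¼))) = 6*(2 + 2*(½)) = 6*(2 + 1) = 6*3 = 18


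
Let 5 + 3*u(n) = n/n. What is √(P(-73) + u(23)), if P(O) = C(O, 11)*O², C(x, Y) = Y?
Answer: √527559/3 ≈ 242.11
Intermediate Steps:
u(n) = -4/3 (u(n) = -5/3 + (n/n)/3 = -5/3 + (⅓)*1 = -5/3 + ⅓ = -4/3)
P(O) = 11*O²
√(P(-73) + u(23)) = √(11*(-73)² - 4/3) = √(11*5329 - 4/3) = √(58619 - 4/3) = √(175853/3) = √527559/3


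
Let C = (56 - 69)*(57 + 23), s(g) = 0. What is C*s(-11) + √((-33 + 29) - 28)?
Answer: 4*I*√2 ≈ 5.6569*I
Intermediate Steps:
C = -1040 (C = -13*80 = -1040)
C*s(-11) + √((-33 + 29) - 28) = -1040*0 + √((-33 + 29) - 28) = 0 + √(-4 - 28) = 0 + √(-32) = 0 + 4*I*√2 = 4*I*√2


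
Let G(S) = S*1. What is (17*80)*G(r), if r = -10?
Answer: -13600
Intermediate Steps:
G(S) = S
(17*80)*G(r) = (17*80)*(-10) = 1360*(-10) = -13600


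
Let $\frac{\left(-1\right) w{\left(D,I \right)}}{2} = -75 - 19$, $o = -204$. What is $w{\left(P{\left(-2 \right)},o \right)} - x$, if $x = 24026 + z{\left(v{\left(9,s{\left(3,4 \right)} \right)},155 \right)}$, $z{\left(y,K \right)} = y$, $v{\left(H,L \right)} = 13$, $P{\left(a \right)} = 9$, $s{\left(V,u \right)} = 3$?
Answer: $-23851$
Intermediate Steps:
$w{\left(D,I \right)} = 188$ ($w{\left(D,I \right)} = - 2 \left(-75 - 19\right) = \left(-2\right) \left(-94\right) = 188$)
$x = 24039$ ($x = 24026 + 13 = 24039$)
$w{\left(P{\left(-2 \right)},o \right)} - x = 188 - 24039 = -23851$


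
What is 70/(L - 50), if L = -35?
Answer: -14/17 ≈ -0.82353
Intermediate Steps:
70/(L - 50) = 70/(-35 - 50) = 70/(-85) = 70*(-1/85) = -14/17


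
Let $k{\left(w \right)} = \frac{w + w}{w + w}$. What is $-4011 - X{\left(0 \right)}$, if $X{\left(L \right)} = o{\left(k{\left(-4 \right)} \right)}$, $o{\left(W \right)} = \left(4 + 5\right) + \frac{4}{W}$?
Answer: $-4024$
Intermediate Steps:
$k{\left(w \right)} = 1$ ($k{\left(w \right)} = \frac{2 w}{2 w} = 2 w \frac{1}{2 w} = 1$)
$o{\left(W \right)} = 9 + \frac{4}{W}$
$X{\left(L \right)} = 13$ ($X{\left(L \right)} = 9 + \frac{4}{1} = 9 + 4 \cdot 1 = 9 + 4 = 13$)
$-4011 - X{\left(0 \right)} = -4011 - 13 = -4024$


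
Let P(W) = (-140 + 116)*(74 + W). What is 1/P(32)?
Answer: -1/2544 ≈ -0.00039308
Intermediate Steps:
P(W) = -1776 - 24*W (P(W) = -24*(74 + W) = -1776 - 24*W)
1/P(32) = 1/(-1776 - 24*32) = 1/(-1776 - 768) = 1/(-2544) = -1/2544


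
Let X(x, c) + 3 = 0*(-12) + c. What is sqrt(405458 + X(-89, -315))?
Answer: 2*sqrt(101285) ≈ 636.51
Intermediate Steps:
X(x, c) = -3 + c (X(x, c) = -3 + (0*(-12) + c) = -3 + (0 + c) = -3 + c)
sqrt(405458 + X(-89, -315)) = sqrt(405458 + (-3 - 315)) = sqrt(405458 - 318) = sqrt(405140) = 2*sqrt(101285)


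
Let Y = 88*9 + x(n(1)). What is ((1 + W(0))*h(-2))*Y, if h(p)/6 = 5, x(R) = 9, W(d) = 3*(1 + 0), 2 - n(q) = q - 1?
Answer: 96120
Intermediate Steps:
n(q) = 3 - q (n(q) = 2 - (q - 1) = 2 - (-1 + q) = 2 + (1 - q) = 3 - q)
W(d) = 3 (W(d) = 3*1 = 3)
h(p) = 30 (h(p) = 6*5 = 30)
Y = 801 (Y = 88*9 + 9 = 792 + 9 = 801)
((1 + W(0))*h(-2))*Y = ((1 + 3)*30)*801 = (4*30)*801 = 120*801 = 96120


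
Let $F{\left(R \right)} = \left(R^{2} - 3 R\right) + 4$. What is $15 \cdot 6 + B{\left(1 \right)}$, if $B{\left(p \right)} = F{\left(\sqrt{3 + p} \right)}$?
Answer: $92$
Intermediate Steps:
$F{\left(R \right)} = 4 + R^{2} - 3 R$
$B{\left(p \right)} = 7 + p - 3 \sqrt{3 + p}$ ($B{\left(p \right)} = 4 + \left(\sqrt{3 + p}\right)^{2} - 3 \sqrt{3 + p} = 4 + \left(3 + p\right) - 3 \sqrt{3 + p} = 7 + p - 3 \sqrt{3 + p}$)
$15 \cdot 6 + B{\left(1 \right)} = 15 \cdot 6 + \left(7 + 1 - 3 \sqrt{3 + 1}\right) = 90 + \left(7 + 1 - 3 \sqrt{4}\right) = 90 + \left(7 + 1 - 6\right) = 90 + 2 = 92$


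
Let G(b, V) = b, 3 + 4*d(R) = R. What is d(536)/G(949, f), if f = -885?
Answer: 41/292 ≈ 0.14041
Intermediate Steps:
d(R) = -3/4 + R/4
d(536)/G(949, f) = (-3/4 + (1/4)*536)/949 = (-3/4 + 134)*(1/949) = (533/4)*(1/949) = 41/292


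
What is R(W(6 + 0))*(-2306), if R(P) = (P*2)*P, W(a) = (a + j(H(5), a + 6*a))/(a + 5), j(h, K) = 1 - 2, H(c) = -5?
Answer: -115300/121 ≈ -952.89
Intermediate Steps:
j(h, K) = -1
W(a) = (-1 + a)/(5 + a) (W(a) = (a - 1)/(a + 5) = (-1 + a)/(5 + a))
R(P) = 2*P² (R(P) = (2*P)*P = 2*P²)
R(W(6 + 0))*(-2306) = (2*((-1 + (6 + 0))/(5 + (6 + 0)))²)*(-2306) = (2*((-1 + 6)/(5 + 6))²)*(-2306) = (2*(5/11)²)*(-2306) = (2*(25/121))*(-2306) = (50/121)*(-2306) = -115300/121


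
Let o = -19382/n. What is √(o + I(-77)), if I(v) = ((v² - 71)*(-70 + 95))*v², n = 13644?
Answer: √4490055884160022/2274 ≈ 29467.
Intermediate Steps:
o = -9691/6822 (o = -19382/13644 = -19382*1/13644 = -9691/6822 ≈ -1.4206)
I(v) = v²*(-1775 + 25*v²) (I(v) = ((-71 + v²)*25)*v² = (-1775 + 25*v²)*v² = v²*(-1775 + 25*v²))
√(o + I(-77)) = √(-9691/6822 + 25*(-77)²*(-71 + (-77)²)) = √(-9691/6822 + 25*5929*(-71 + 5929)) = √(-9691/6822 + 25*5929*5858) = √(-9691/6822 + 868302050) = √(5923556575409/6822) = √4490055884160022/2274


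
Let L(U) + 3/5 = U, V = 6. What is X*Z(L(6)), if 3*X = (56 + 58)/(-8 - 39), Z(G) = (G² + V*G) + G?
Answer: -63612/1175 ≈ -54.138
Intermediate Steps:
L(U) = -⅗ + U
Z(G) = G² + 7*G (Z(G) = (G² + 6*G) + G = G² + 7*G)
X = -38/47 (X = ((56 + 58)/(-8 - 39))/3 = (114/(-47))/3 = (114*(-1/47))/3 = (⅓)*(-114/47) = -38/47 ≈ -0.80851)
X*Z(L(6)) = -38*(-⅗ + 6)*(7 + (-⅗ + 6))/47 = -1026*(7 + 27/5)/235 = -1026*62/(235*5) = -38/47*1674/25 = -63612/1175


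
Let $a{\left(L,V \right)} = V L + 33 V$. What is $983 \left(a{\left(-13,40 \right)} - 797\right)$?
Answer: $2949$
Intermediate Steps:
$a{\left(L,V \right)} = 33 V + L V$ ($a{\left(L,V \right)} = L V + 33 V = 33 V + L V$)
$983 \left(a{\left(-13,40 \right)} - 797\right) = 983 \left(40 \left(33 - 13\right) - 797\right) = 983 \left(40 \cdot 20 - 797\right) = 983 \left(800 - 797\right) = 983 \cdot 3 = 2949$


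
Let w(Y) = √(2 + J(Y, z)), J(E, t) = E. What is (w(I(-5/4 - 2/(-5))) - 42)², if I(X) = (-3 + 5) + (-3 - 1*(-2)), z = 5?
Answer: (42 - √3)² ≈ 1621.5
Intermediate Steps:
I(X) = 1 (I(X) = 2 + (-3 + 2) = 2 - 1 = 1)
w(Y) = √(2 + Y)
(w(I(-5/4 - 2/(-5))) - 42)² = (√(2 + 1) - 42)² = (√3 - 42)² = (-42 + √3)²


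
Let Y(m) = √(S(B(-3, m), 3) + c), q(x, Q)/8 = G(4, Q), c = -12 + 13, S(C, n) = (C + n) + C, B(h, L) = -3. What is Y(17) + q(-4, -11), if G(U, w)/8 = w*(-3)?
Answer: 2112 + I*√2 ≈ 2112.0 + 1.4142*I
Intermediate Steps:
S(C, n) = n + 2*C
c = 1
G(U, w) = -24*w (G(U, w) = 8*(w*(-3)) = 8*(-3*w) = -24*w)
q(x, Q) = -192*Q (q(x, Q) = 8*(-24*Q) = -192*Q)
Y(m) = I*√2 (Y(m) = √((3 + 2*(-3)) + 1) = √((3 - 6) + 1) = √(-3 + 1) = √(-2) = I*√2)
Y(17) + q(-4, -11) = I*√2 - 192*(-11) = I*√2 + 2112 = 2112 + I*√2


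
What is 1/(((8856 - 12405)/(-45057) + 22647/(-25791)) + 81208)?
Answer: 129118343/10485339190164 ≈ 1.2314e-5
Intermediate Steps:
1/(((8856 - 12405)/(-45057) + 22647/(-25791)) + 81208) = 1/((-3549*(-1/45057) + 22647*(-1/25791)) + 81208) = 1/((1183/15019 - 7549/8597) + 81208) = 1/(-103208180/129118343 + 81208) = 1/(10485339190164/129118343) = 129118343/10485339190164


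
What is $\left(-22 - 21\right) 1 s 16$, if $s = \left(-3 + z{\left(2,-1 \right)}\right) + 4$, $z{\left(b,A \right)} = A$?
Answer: $0$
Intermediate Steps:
$s = 0$ ($s = \left(-3 - 1\right) + 4 = -4 + 4 = 0$)
$\left(-22 - 21\right) 1 s 16 = \left(-22 - 21\right) 1 \cdot 0 \cdot 16 = \left(-22 - 21\right) 0 \cdot 16 = \left(-43\right) 0 \cdot 16 = 0 \cdot 16 = 0$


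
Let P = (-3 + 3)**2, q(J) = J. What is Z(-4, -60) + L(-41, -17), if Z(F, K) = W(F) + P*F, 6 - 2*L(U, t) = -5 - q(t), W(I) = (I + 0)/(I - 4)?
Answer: -5/2 ≈ -2.5000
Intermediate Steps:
P = 0 (P = 0**2 = 0)
W(I) = I/(-4 + I)
L(U, t) = 11/2 + t/2 (L(U, t) = 3 - (-5 - t)/2 = 3 + (5/2 + t/2) = 11/2 + t/2)
Z(F, K) = F/(-4 + F) (Z(F, K) = F/(-4 + F) + 0*F = F/(-4 + F) + 0 = F/(-4 + F))
Z(-4, -60) + L(-41, -17) = -4/(-4 - 4) + (11/2 + (1/2)*(-17)) = -4/(-8) + (11/2 - 17/2) = -4*(-1/8) - 3 = 1/2 - 3 = -5/2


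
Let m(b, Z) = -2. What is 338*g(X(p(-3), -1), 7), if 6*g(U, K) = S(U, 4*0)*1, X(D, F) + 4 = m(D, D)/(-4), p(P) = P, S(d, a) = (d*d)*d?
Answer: -57967/24 ≈ -2415.3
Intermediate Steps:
S(d, a) = d³ (S(d, a) = d²*d = d³)
X(D, F) = -7/2 (X(D, F) = -4 - 2/(-4) = -4 - 2*(-¼) = -4 + ½ = -7/2)
g(U, K) = U³/6 (g(U, K) = (U³*1)/6 = U³/6)
338*g(X(p(-3), -1), 7) = 338*((-7/2)³/6) = 338*((⅙)*(-343/8)) = 338*(-343/48) = -57967/24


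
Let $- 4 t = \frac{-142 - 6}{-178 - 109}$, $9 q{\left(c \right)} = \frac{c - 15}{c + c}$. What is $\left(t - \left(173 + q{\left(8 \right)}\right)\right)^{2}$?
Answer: $\frac{51166310281969}{1708003584} \approx 29957.0$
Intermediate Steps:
$q{\left(c \right)} = \frac{-15 + c}{18 c}$ ($q{\left(c \right)} = \frac{\left(c - 15\right) \frac{1}{c + c}}{9} = \frac{\left(-15 + c\right) \frac{1}{2 c}}{9} = \frac{\frac{1}{2} \frac{1}{c} \left(-15 + c\right)}{9} = \frac{-15 + c}{18 c}$)
$t = - \frac{37}{287}$ ($t = - \frac{\left(-142 - 6\right) \frac{1}{-178 - 109}}{4} = - \frac{\left(-148\right) \frac{1}{-287}}{4} = - \frac{\left(-148\right) \left(- \frac{1}{287}\right)}{4} = \left(- \frac{1}{4}\right) \frac{148}{287} = - \frac{37}{287} \approx -0.12892$)
$\left(t - \left(173 + q{\left(8 \right)}\right)\right)^{2} = \left(- \frac{37}{287} - \left(173 + \frac{-15 + 8}{18 \cdot 8}\right)\right)^{2} = \left(- \frac{37}{287} - \left(173 + \frac{1}{18} \cdot \frac{1}{8} \left(-7\right)\right)\right)^{2} = \left(- \frac{37}{287} - \frac{24905}{144}\right)^{2} = \left(- \frac{7153063}{41328}\right)^{2} = \frac{51166310281969}{1708003584}$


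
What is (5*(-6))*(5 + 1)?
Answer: -180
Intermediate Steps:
(5*(-6))*(5 + 1) = -30*6 = -180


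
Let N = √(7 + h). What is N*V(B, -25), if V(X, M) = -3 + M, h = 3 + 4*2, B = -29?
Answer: -84*√2 ≈ -118.79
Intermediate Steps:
h = 11 (h = 3 + 8 = 11)
N = 3*√2 (N = √(7 + 11) = √18 = 3*√2 ≈ 4.2426)
N*V(B, -25) = (3*√2)*(-3 - 25) = (3*√2)*(-28) = -84*√2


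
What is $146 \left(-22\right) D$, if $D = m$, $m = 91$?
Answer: $-292292$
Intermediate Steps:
$D = 91$
$146 \left(-22\right) D = 146 \left(-22\right) 91 = \left(-3212\right) 91 = -292292$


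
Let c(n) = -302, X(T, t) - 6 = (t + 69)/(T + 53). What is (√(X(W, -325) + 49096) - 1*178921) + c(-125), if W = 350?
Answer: -179223 + 15*√35442238/403 ≈ -1.7900e+5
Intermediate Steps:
X(T, t) = 6 + (69 + t)/(53 + T) (X(T, t) = 6 + (t + 69)/(T + 53) = 6 + (69 + t)/(53 + T))
(√(X(W, -325) + 49096) - 1*178921) + c(-125) = (√((387 - 325 + 6*350)/(53 + 350) + 49096) - 1*178921) - 302 = (√((387 - 325 + 2100)/403 + 49096) - 178921) - 302 = (√((1/403)*2162 + 49096) - 178921) - 302 = (√(2162/403 + 49096) - 178921) - 302 = (√(19787850/403) - 178921) - 302 = (15*√35442238/403 - 178921) - 302 = (-178921 + 15*√35442238/403) - 302 = -179223 + 15*√35442238/403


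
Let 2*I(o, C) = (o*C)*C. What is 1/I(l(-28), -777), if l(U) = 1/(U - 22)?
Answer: -100/603729 ≈ -0.00016564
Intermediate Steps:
l(U) = 1/(-22 + U)
I(o, C) = o*C²/2 (I(o, C) = ((o*C)*C)/2 = ((C*o)*C)/2 = (o*C²)/2 = o*C²/2)
1/I(l(-28), -777) = 1/((½)*(-777)²/(-22 - 28)) = 1/((½)*603729/(-50)) = 1/((½)*(-1/50)*603729) = 1/(-603729/100) = -100/603729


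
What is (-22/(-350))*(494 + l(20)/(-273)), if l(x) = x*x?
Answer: 1479082/47775 ≈ 30.959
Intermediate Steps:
l(x) = x²
(-22/(-350))*(494 + l(20)/(-273)) = (-22/(-350))*(494 + 20²/(-273)) = (-22*(-1/350))*(494 + 400*(-1/273)) = 11*(494 - 400/273)/175 = (11/175)*(134462/273) = 1479082/47775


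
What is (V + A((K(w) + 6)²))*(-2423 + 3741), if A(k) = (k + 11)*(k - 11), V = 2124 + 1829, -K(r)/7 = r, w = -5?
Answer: 3729403574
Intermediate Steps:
K(r) = -7*r
V = 3953
A(k) = (-11 + k)*(11 + k) (A(k) = (11 + k)*(-11 + k) = (-11 + k)*(11 + k))
(V + A((K(w) + 6)²))*(-2423 + 3741) = (3953 + (-121 + ((-7*(-5) + 6)²)²))*(-2423 + 3741) = (3953 + (-121 + ((35 + 6)²)²))*1318 = (3953 + (-121 + (41²)²))*1318 = (3953 + (-121 + 1681²))*1318 = (3953 + (-121 + 2825761))*1318 = (3953 + 2825640)*1318 = 2829593*1318 = 3729403574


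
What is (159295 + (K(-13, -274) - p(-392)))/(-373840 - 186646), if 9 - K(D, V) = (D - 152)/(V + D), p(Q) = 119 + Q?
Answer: -22899217/80429741 ≈ -0.28471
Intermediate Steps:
K(D, V) = 9 - (-152 + D)/(D + V) (K(D, V) = 9 - (D - 152)/(V + D) = 9 - (-152 + D)/(D + V))
(159295 + (K(-13, -274) - p(-392)))/(-373840 - 186646) = (159295 + ((152 + 8*(-13) + 9*(-274))/(-13 - 274) - (119 - 392)))/(-373840 - 186646) = (159295 + ((152 - 104 - 2466)/(-287) - 1*(-273)))/(-560486) = (159295 + (-1/287*(-2418) + 273))*(-1/560486) = (159295 + (2418/287 + 273))*(-1/560486) = (159295 + 80769/287)*(-1/560486) = (45798434/287)*(-1/560486) = -22899217/80429741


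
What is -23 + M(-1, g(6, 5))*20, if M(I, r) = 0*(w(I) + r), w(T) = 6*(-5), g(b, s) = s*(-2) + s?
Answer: -23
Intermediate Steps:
g(b, s) = -s (g(b, s) = -2*s + s = -s)
w(T) = -30
M(I, r) = 0 (M(I, r) = 0*(-30 + r) = 0)
-23 + M(-1, g(6, 5))*20 = -23 + 0*20 = -23 + 0 = -23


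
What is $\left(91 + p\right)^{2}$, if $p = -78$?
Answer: $169$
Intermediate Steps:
$\left(91 + p\right)^{2} = \left(91 - 78\right)^{2} = 13^{2} = 169$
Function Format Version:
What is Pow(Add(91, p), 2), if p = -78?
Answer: 169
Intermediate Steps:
Pow(Add(91, p), 2) = Pow(Add(91, -78), 2) = Pow(13, 2) = 169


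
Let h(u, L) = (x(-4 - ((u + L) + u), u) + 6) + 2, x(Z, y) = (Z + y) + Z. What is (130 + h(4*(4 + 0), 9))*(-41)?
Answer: -2624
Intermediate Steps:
x(Z, y) = y + 2*Z
h(u, L) = -3*u - 2*L (h(u, L) = ((u + 2*(-4 - ((u + L) + u))) + 6) + 2 = ((u + 2*(-4 - ((L + u) + u))) + 6) + 2 = ((u + 2*(-4 - (L + 2*u))) + 6) + 2 = ((u + 2*(-4 + (-L - 2*u))) + 6) + 2 = ((u + 2*(-4 - L - 2*u)) + 6) + 2 = ((u + (-8 - 4*u - 2*L)) + 6) + 2 = ((-8 - 3*u - 2*L) + 6) + 2 = (-2 - 3*u - 2*L) + 2 = -3*u - 2*L)
(130 + h(4*(4 + 0), 9))*(-41) = (130 + (-12*(4 + 0) - 2*9))*(-41) = (130 + (-12*4 - 18))*(-41) = (130 + (-3*16 - 18))*(-41) = (130 + (-48 - 18))*(-41) = (130 - 66)*(-41) = 64*(-41) = -2624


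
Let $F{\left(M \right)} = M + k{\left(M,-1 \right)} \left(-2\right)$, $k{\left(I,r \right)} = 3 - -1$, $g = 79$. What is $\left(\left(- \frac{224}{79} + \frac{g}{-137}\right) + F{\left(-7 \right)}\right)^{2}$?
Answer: $\frac{39710127076}{117137329} \approx 339.0$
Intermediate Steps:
$k{\left(I,r \right)} = 4$ ($k{\left(I,r \right)} = 3 + 1 = 4$)
$F{\left(M \right)} = -8 + M$ ($F{\left(M \right)} = M + 4 \left(-2\right) = M - 8 = -8 + M$)
$\left(\left(- \frac{224}{79} + \frac{g}{-137}\right) + F{\left(-7 \right)}\right)^{2} = \left(\left(- \frac{224}{79} + \frac{79}{-137}\right) - 15\right)^{2} = \left(\left(\left(-224\right) \frac{1}{79} + 79 \left(- \frac{1}{137}\right)\right) - 15\right)^{2} = \left(\left(- \frac{224}{79} - \frac{79}{137}\right) - 15\right)^{2} = \left(- \frac{36929}{10823} - 15\right)^{2} = \left(- \frac{199274}{10823}\right)^{2} = \frac{39710127076}{117137329}$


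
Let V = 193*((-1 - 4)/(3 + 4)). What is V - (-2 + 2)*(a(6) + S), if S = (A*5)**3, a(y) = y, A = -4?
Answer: -965/7 ≈ -137.86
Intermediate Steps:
V = -965/7 (V = 193*(-5/7) = -965/7 ≈ -137.86)
S = -8000 (S = (-4*5)**3 = (-20)**3 = -8000)
V - (-2 + 2)*(a(6) + S) = -965/7 - (-2 + 2)*(6 - 8000) = -965/7 - 0*(-7994) = -965/7 - 1*0 = -965/7 + 0 = -965/7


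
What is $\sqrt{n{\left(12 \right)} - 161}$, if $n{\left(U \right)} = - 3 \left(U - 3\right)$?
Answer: $2 i \sqrt{47} \approx 13.711 i$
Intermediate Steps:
$n{\left(U \right)} = 9 - 3 U$ ($n{\left(U \right)} = - 3 \left(-3 + U\right) = 9 - 3 U$)
$\sqrt{n{\left(12 \right)} - 161} = \sqrt{\left(9 - 36\right) - 161} = \sqrt{-27 - 161} = \sqrt{-188} = 2 i \sqrt{47}$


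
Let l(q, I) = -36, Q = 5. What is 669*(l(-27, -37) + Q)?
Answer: -20739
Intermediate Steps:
669*(l(-27, -37) + Q) = 669*(-36 + 5) = 669*(-31) = -20739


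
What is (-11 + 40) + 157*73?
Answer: 11490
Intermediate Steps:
(-11 + 40) + 157*73 = 29 + 11461 = 11490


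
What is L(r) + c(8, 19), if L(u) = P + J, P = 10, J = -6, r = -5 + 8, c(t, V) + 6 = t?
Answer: 6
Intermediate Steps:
c(t, V) = -6 + t
r = 3
L(u) = 4 (L(u) = 10 - 6 = 4)
L(r) + c(8, 19) = 4 + (-6 + 8) = 4 + 2 = 6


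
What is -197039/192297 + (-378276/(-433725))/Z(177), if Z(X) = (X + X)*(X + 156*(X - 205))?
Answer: -7043934636871879/6874409237555475 ≈ -1.0247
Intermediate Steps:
Z(X) = 2*X*(-31980 + 157*X) (Z(X) = (2*X)*(X + 156*(-205 + X)) = (2*X)*(X + (-31980 + 156*X)) = (2*X)*(-31980 + 157*X) = 2*X*(-31980 + 157*X))
-197039/192297 + (-378276/(-433725))/Z(177) = -197039/192297 + (-378276/(-433725))/((2*177*(-31980 + 157*177))) = -197039*1/192297 + (-378276*(-1/433725))/((2*177*(-31980 + 27789))) = -197039/192297 + 126092/(144575*((2*177*(-4191)))) = -197039/192297 + (126092/144575)/(-1483614) = -197039/192297 + (126092/144575)*(-1/1483614) = -197039/192297 - 63046/107246747025 = -7043934636871879/6874409237555475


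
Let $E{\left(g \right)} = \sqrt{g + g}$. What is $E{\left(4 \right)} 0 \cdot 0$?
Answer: $0$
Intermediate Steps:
$E{\left(g \right)} = \sqrt{2} \sqrt{g}$ ($E{\left(g \right)} = \sqrt{2 g} = \sqrt{2} \sqrt{g}$)
$E{\left(4 \right)} 0 \cdot 0 = \sqrt{2} \sqrt{4} \cdot 0 \cdot 0 = \sqrt{2} \cdot 2 \cdot 0 \cdot 0 = 2 \sqrt{2} \cdot 0 \cdot 0 = 0 \cdot 0 = 0$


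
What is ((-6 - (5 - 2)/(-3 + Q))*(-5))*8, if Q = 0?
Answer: 200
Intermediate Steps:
((-6 - (5 - 2)/(-3 + Q))*(-5))*8 = ((-6 - (5 - 2)/(-3 + 0))*(-5))*8 = ((-6 - 3/(-3))*(-5))*8 = ((-6 - 3*(-1)/3)*(-5))*8 = ((-6 - 1*(-1))*(-5))*8 = ((-6 + 1)*(-5))*8 = -5*(-5)*8 = 25*8 = 200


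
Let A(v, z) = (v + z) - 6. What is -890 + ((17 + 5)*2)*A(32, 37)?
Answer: 1882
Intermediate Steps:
A(v, z) = -6 + v + z
-890 + ((17 + 5)*2)*A(32, 37) = -890 + ((17 + 5)*2)*(-6 + 32 + 37) = -890 + (22*2)*63 = -890 + 44*63 = -890 + 2772 = 1882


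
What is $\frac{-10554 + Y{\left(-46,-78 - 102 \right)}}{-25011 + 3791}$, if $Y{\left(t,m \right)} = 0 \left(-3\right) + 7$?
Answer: $\frac{10547}{21220} \approx 0.49703$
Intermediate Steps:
$Y{\left(t,m \right)} = 7$ ($Y{\left(t,m \right)} = 0 + 7 = 7$)
$\frac{-10554 + Y{\left(-46,-78 - 102 \right)}}{-25011 + 3791} = \frac{-10554 + 7}{-25011 + 3791} = - \frac{10547}{-21220} = \left(-10547\right) \left(- \frac{1}{21220}\right) = \frac{10547}{21220}$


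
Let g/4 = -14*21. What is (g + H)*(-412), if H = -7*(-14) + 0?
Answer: 444136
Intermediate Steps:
H = 98 (H = 98 + 0 = 98)
g = -1176 (g = 4*(-14*21) = 4*(-294) = -1176)
(g + H)*(-412) = (-1176 + 98)*(-412) = -1078*(-412) = 444136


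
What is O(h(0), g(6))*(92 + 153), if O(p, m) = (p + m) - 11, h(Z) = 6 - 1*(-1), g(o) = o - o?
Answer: -980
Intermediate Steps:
g(o) = 0
h(Z) = 7 (h(Z) = 6 + 1 = 7)
O(p, m) = -11 + m + p (O(p, m) = (m + p) - 11 = -11 + m + p)
O(h(0), g(6))*(92 + 153) = (-11 + 0 + 7)*(92 + 153) = -4*245 = -980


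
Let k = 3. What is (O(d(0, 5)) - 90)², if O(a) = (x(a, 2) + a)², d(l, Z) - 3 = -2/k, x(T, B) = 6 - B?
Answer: 201601/81 ≈ 2488.9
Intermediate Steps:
d(l, Z) = 7/3 (d(l, Z) = 3 - 2/3 = 3 - 2*⅓ = 3 - ⅔ = 7/3)
O(a) = (4 + a)² (O(a) = ((6 - 1*2) + a)² = ((6 - 2) + a)² = (4 + a)²)
(O(d(0, 5)) - 90)² = ((4 + 7/3)² - 90)² = ((19/3)² - 90)² = (361/9 - 90)² = (-449/9)² = 201601/81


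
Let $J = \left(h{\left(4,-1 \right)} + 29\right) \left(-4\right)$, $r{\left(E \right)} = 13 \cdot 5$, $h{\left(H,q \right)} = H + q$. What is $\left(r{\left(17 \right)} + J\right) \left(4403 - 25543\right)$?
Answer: $1331820$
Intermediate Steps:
$r{\left(E \right)} = 65$
$J = -128$ ($J = \left(\left(4 - 1\right) + 29\right) \left(-4\right) = \left(3 + 29\right) \left(-4\right) = 32 \left(-4\right) = -128$)
$\left(r{\left(17 \right)} + J\right) \left(4403 - 25543\right) = \left(65 - 128\right) \left(4403 - 25543\right) = \left(-63\right) \left(-21140\right) = 1331820$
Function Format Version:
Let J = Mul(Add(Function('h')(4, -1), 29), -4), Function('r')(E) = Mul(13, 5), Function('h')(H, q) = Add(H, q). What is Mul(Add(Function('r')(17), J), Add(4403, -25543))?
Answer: 1331820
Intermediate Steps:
Function('r')(E) = 65
J = -128 (J = Mul(Add(Add(4, -1), 29), -4) = Mul(Add(3, 29), -4) = Mul(32, -4) = -128)
Mul(Add(Function('r')(17), J), Add(4403, -25543)) = Mul(Add(65, -128), Add(4403, -25543)) = Mul(-63, -21140) = 1331820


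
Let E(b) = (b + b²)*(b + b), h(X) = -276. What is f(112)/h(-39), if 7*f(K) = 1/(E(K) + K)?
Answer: -1/5477328192 ≈ -1.8257e-10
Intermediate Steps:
E(b) = 2*b*(b + b²) (E(b) = (b + b²)*(2*b) = 2*b*(b + b²))
f(K) = 1/(7*(K + 2*K²*(1 + K))) (f(K) = 1/(7*(2*K²*(1 + K) + K)) = 1/(7*(K + 2*K²*(1 + K))))
f(112)/h(-39) = ((⅐)/(112*(1 + 2*112*(1 + 112))))/(-276) = ((⅐)*(1/112)/(1 + 2*112*113))*(-1/276) = ((⅐)*(1/112)/(1 + 25312))*(-1/276) = ((⅐)*(1/112)/25313)*(-1/276) = ((⅐)*(1/112)*(1/25313))*(-1/276) = (1/19845392)*(-1/276) = -1/5477328192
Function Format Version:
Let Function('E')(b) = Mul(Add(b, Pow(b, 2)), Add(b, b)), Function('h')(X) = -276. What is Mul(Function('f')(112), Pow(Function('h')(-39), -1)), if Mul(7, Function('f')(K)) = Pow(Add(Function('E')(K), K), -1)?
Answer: Rational(-1, 5477328192) ≈ -1.8257e-10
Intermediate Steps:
Function('E')(b) = Mul(2, b, Add(b, Pow(b, 2))) (Function('E')(b) = Mul(Add(b, Pow(b, 2)), Mul(2, b)) = Mul(2, b, Add(b, Pow(b, 2))))
Function('f')(K) = Mul(Rational(1, 7), Pow(Add(K, Mul(2, Pow(K, 2), Add(1, K))), -1)) (Function('f')(K) = Mul(Rational(1, 7), Pow(Add(Mul(2, Pow(K, 2), Add(1, K)), K), -1)) = Mul(Rational(1, 7), Pow(Add(K, Mul(2, Pow(K, 2), Add(1, K))), -1)))
Mul(Function('f')(112), Pow(Function('h')(-39), -1)) = Mul(Mul(Rational(1, 7), Pow(112, -1), Pow(Add(1, Mul(2, 112, Add(1, 112))), -1)), Pow(-276, -1)) = Mul(Mul(Rational(1, 7), Rational(1, 112), Pow(Add(1, Mul(2, 112, 113)), -1)), Rational(-1, 276)) = Mul(Mul(Rational(1, 7), Rational(1, 112), Pow(Add(1, 25312), -1)), Rational(-1, 276)) = Mul(Mul(Rational(1, 7), Rational(1, 112), Pow(25313, -1)), Rational(-1, 276)) = Mul(Mul(Rational(1, 7), Rational(1, 112), Rational(1, 25313)), Rational(-1, 276)) = Mul(Rational(1, 19845392), Rational(-1, 276)) = Rational(-1, 5477328192)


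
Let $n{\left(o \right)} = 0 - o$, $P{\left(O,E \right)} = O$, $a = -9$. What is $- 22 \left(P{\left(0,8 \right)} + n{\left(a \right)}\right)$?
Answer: $-198$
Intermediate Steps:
$n{\left(o \right)} = - o$
$- 22 \left(P{\left(0,8 \right)} + n{\left(a \right)}\right) = - 22 \left(0 - -9\right) = - 22 \left(0 + 9\right) = \left(-22\right) 9 = -198$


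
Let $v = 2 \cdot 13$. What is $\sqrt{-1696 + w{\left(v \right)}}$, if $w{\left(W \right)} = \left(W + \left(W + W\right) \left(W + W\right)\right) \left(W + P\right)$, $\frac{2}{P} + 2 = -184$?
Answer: $\frac{\sqrt{66553714}}{31} \approx 263.16$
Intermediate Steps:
$P = - \frac{1}{93}$ ($P = \frac{2}{-2 - 184} = \frac{2}{-186} = 2 \left(- \frac{1}{186}\right) = - \frac{1}{93} \approx -0.010753$)
$v = 26$
$w{\left(W \right)} = \left(- \frac{1}{93} + W\right) \left(W + 4 W^{2}\right)$ ($w{\left(W \right)} = \left(W + \left(W + W\right) \left(W + W\right)\right) \left(W - \frac{1}{93}\right) = \left(W + 2 W 2 W\right) \left(- \frac{1}{93} + W\right) = \left(W + 4 W^{2}\right) \left(- \frac{1}{93} + W\right) = \left(- \frac{1}{93} + W\right) \left(W + 4 W^{2}\right)$)
$\sqrt{-1696 + w{\left(v \right)}} = \sqrt{-1696 + \frac{1}{93} \cdot 26 \left(-1 + 89 \cdot 26 + 372 \cdot 26^{2}\right)} = \sqrt{-1696 + \frac{1}{93} \cdot 26 \left(-1 + 2314 + 372 \cdot 676\right)} = \sqrt{-1696 + \frac{1}{93} \cdot 26 \left(-1 + 2314 + 251472\right)} = \sqrt{-1696 + \frac{1}{93} \cdot 26 \cdot 253785} = \sqrt{-1696 + \frac{2199470}{31}} = \sqrt{\frac{2146894}{31}} = \frac{\sqrt{66553714}}{31}$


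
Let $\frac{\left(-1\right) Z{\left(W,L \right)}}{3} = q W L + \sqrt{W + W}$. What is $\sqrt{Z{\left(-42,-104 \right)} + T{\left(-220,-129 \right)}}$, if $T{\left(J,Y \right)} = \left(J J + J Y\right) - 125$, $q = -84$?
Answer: $\sqrt{1177391 - 6 i \sqrt{21}} \approx 1085.1 - 0.01 i$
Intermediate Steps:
$T{\left(J,Y \right)} = -125 + J^{2} + J Y$ ($T{\left(J,Y \right)} = \left(J^{2} + J Y\right) - 125 = -125 + J^{2} + J Y$)
$Z{\left(W,L \right)} = - 3 \sqrt{2} \sqrt{W} + 252 L W$ ($Z{\left(W,L \right)} = - 3 \left(- 84 W L + \sqrt{W + W}\right) = - 3 \left(- 84 L W + \sqrt{2 W}\right) = - 3 \left(- 84 L W + \sqrt{2} \sqrt{W}\right) = - 3 \left(\sqrt{2} \sqrt{W} - 84 L W\right) = - 3 \sqrt{2} \sqrt{W} + 252 L W$)
$\sqrt{Z{\left(-42,-104 \right)} + T{\left(-220,-129 \right)}} = \sqrt{\left(- 3 \sqrt{2} \sqrt{-42} + 252 \left(-104\right) \left(-42\right)\right) - \left(-28255 - 48400\right)} = \sqrt{\left(- 3 \sqrt{2} i \sqrt{42} + 1100736\right) + \left(-125 + 48400 + 28380\right)} = \sqrt{\left(- 6 i \sqrt{21} + 1100736\right) + 76655} = \sqrt{\left(1100736 - 6 i \sqrt{21}\right) + 76655} = \sqrt{1177391 - 6 i \sqrt{21}}$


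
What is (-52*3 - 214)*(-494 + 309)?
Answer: 68450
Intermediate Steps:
(-52*3 - 214)*(-494 + 309) = (-156 - 214)*(-185) = -370*(-185) = 68450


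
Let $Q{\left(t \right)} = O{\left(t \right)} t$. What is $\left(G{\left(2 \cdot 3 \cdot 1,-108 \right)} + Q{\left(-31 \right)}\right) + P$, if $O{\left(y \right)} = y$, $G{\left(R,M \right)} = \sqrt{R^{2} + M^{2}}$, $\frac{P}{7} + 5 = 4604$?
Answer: $33154 + 30 \sqrt{13} \approx 33262.0$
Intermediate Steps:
$P = 32193$ ($P = -35 + 7 \cdot 4604 = -35 + 32228 = 32193$)
$G{\left(R,M \right)} = \sqrt{M^{2} + R^{2}}$
$Q{\left(t \right)} = t^{2}$ ($Q{\left(t \right)} = t t = t^{2}$)
$\left(G{\left(2 \cdot 3 \cdot 1,-108 \right)} + Q{\left(-31 \right)}\right) + P = \left(\sqrt{\left(-108\right)^{2} + \left(2 \cdot 3 \cdot 1\right)^{2}} + \left(-31\right)^{2}\right) + 32193 = \left(\sqrt{11664 + \left(6 \cdot 1\right)^{2}} + 961\right) + 32193 = \left(\sqrt{11664 + 6^{2}} + 961\right) + 32193 = \left(\sqrt{11664 + 36} + 961\right) + 32193 = \left(\sqrt{11700} + 961\right) + 32193 = \left(30 \sqrt{13} + 961\right) + 32193 = \left(961 + 30 \sqrt{13}\right) + 32193 = 33154 + 30 \sqrt{13}$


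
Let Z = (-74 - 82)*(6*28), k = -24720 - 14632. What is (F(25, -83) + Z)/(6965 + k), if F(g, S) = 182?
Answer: 26026/32387 ≈ 0.80359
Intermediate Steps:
k = -39352
Z = -26208 (Z = -156*168 = -26208)
(F(25, -83) + Z)/(6965 + k) = (182 - 26208)/(6965 - 39352) = -26026/(-32387) = -26026*(-1/32387) = 26026/32387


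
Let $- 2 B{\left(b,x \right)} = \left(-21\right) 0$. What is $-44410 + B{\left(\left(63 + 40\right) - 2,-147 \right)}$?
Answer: $-44410$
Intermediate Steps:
$B{\left(b,x \right)} = 0$ ($B{\left(b,x \right)} = - \frac{\left(-21\right) 0}{2} = \left(- \frac{1}{2}\right) 0 = 0$)
$-44410 + B{\left(\left(63 + 40\right) - 2,-147 \right)} = -44410 + 0 = -44410$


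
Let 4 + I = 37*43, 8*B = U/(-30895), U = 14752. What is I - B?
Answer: 49032209/30895 ≈ 1587.1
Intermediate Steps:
B = -1844/30895 (B = (14752/(-30895))/8 = (14752*(-1/30895))/8 = (1/8)*(-14752/30895) = -1844/30895 ≈ -0.059686)
I = 1587 (I = -4 + 37*43 = -4 + 1591 = 1587)
I - B = 1587 - 1*(-1844/30895) = 1587 + 1844/30895 = 49032209/30895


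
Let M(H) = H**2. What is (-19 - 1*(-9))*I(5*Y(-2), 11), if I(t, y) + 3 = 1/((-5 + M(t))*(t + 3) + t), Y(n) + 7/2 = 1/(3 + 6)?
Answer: 138260514/4608295 ≈ 30.003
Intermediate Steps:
Y(n) = -61/18 (Y(n) = -7/2 + 1/(3 + 6) = -7/2 + 1/9 = -61/18)
I(t, y) = -3 + 1/(t + (-5 + t**2)*(3 + t)) (I(t, y) = -3 + 1/((-5 + t**2)*(t + 3) + t) = -3 + 1/((-5 + t**2)*(3 + t) + t) = -3 + 1/(t + (-5 + t**2)*(3 + t)))
(-19 - 1*(-9))*I(5*Y(-2), 11) = (-19 - 1*(-9))*((46 - 9*(5*(-61/18))**2 - 3*(5*(-61/18))**3 + 12*(5*(-61/18)))/(-15 + (5*(-61/18))**3 - 20*(-61)/18 + 3*(5*(-61/18))**2)) = (-19 + 9)*((46 - 9*(-305/18)**2 - 3*(-305/18)**3 + 12*(-305/18))/(-15 + (-305/18)**3 - 4*(-305/18) + 3*(-305/18)**2)) = -10*(46 - 9*93025/324 - 3*(-28372625/5832) - 610/3)/(-15 - 28372625/5832 + 610/9 + 3*(93025/324)) = -10*(46 - 93025/36 + 28372625/1944 - 610/3)/(-15 - 28372625/5832 + 610/9 + 93025/108) = -10*23043419/((-23041475/5832)*1944) = -(-11664)*23043419/(4608295*1944) = -10*(-69130257/23041475) = 138260514/4608295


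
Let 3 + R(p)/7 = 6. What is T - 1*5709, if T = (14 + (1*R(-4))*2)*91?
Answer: -613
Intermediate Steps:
R(p) = 21 (R(p) = -21 + 7*6 = -21 + 42 = 21)
T = 5096 (T = (14 + (1*21)*2)*91 = (14 + 21*2)*91 = (14 + 42)*91 = 56*91 = 5096)
T - 1*5709 = 5096 - 1*5709 = 5096 - 5709 = -613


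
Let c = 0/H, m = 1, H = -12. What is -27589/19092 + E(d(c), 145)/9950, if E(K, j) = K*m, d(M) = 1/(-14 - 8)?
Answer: -754906399/522404850 ≈ -1.4451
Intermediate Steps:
c = 0 (c = 0/(-12) = 0*(-1/12) = 0)
d(M) = -1/22 (d(M) = 1/(-22) = -1/22)
E(K, j) = K (E(K, j) = K*1 = K)
-27589/19092 + E(d(c), 145)/9950 = -27589/19092 - 1/22/9950 = -27589*1/19092 - 1/22*1/9950 = -27589/19092 - 1/218900 = -754906399/522404850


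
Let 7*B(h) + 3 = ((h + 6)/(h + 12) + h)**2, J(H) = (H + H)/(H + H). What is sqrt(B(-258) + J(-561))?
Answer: 2*sqrt(194274535)/287 ≈ 97.131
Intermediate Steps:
J(H) = 1 (J(H) = (2*H)/((2*H)) = (2*H)*(1/(2*H)) = 1)
B(h) = -3/7 + (h + (6 + h)/(12 + h))**2/7 (B(h) = -3/7 + ((h + 6)/(h + 12) + h)**2/7 = -3/7 + ((6 + h)/(12 + h) + h)**2/7 = -3/7 + (h + (6 + h)/(12 + h))**2/7)
sqrt(B(-258) + J(-561)) = sqrt((-3/7 + (6 + (-258)**2 + 13*(-258))**2/(7*(12 - 258)**2)) + 1) = sqrt((-3/7 + (1/7)*(6 + 66564 - 3354)**2/(-246)**2) + 1) = sqrt((-3/7 + (1/7)*(1/60516)*63216**2) + 1) = sqrt((-3/7 + (1/7)*(1/60516)*3996262656) + 1) = sqrt((-3/7 + 111007296/11767) + 1) = sqrt(111002253/11767 + 1) = sqrt(111014020/11767) = 2*sqrt(194274535)/287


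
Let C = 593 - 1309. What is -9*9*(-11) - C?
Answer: 1607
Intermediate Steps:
C = -716
-9*9*(-11) - C = -9*9*(-11) - 1*(-716) = -81*(-11) + 716 = 891 + 716 = 1607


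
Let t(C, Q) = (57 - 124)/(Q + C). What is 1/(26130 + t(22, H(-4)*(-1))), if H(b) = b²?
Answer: 6/156713 ≈ 3.8287e-5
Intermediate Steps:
t(C, Q) = -67/(C + Q)
1/(26130 + t(22, H(-4)*(-1))) = 1/(26130 - 67/(22 + (-4)²*(-1))) = 1/(26130 - 67/(22 + 16*(-1))) = 1/(26130 - 67/(22 - 16)) = 1/(26130 - 67/6) = 1/(156713/6) = 6/156713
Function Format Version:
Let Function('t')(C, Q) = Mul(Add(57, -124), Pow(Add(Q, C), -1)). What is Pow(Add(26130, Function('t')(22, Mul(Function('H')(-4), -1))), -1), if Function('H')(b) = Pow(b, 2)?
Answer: Rational(6, 156713) ≈ 3.8287e-5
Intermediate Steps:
Function('t')(C, Q) = Mul(-67, Pow(Add(C, Q), -1))
Pow(Add(26130, Function('t')(22, Mul(Function('H')(-4), -1))), -1) = Pow(Add(26130, Mul(-67, Pow(Add(22, Mul(Pow(-4, 2), -1)), -1))), -1) = Pow(Add(26130, Mul(-67, Pow(Add(22, Mul(16, -1)), -1))), -1) = Pow(Add(26130, Mul(-67, Pow(Add(22, -16), -1))), -1) = Pow(Add(26130, Mul(-67, Pow(6, -1))), -1) = Pow(Add(26130, Mul(-67, Rational(1, 6))), -1) = Pow(Add(26130, Rational(-67, 6)), -1) = Pow(Rational(156713, 6), -1) = Rational(6, 156713)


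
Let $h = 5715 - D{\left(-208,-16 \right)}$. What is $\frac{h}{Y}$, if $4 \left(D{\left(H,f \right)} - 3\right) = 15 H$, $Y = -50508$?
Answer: $- \frac{541}{4209} \approx -0.12853$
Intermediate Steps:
$D{\left(H,f \right)} = 3 + \frac{15 H}{4}$
$h = 6492$ ($h = 5715 - \left(3 + \frac{15}{4} \left(-208\right)\right) = 5715 - \left(3 - 780\right) = 5715 - -777 = 5715 + 777 = 6492$)
$\frac{h}{Y} = \frac{6492}{-50508} = 6492 \left(- \frac{1}{50508}\right) = - \frac{541}{4209}$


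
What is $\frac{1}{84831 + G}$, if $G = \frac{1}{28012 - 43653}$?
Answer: $\frac{15641}{1326841670} \approx 1.1788 \cdot 10^{-5}$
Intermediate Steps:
$G = - \frac{1}{15641}$ ($G = \frac{1}{-15641} = - \frac{1}{15641} \approx -6.3934 \cdot 10^{-5}$)
$\frac{1}{84831 + G} = \frac{1}{84831 - \frac{1}{15641}} = \frac{1}{\frac{1326841670}{15641}} = \frac{15641}{1326841670}$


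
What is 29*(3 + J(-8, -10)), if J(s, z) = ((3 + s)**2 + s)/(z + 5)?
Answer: -58/5 ≈ -11.600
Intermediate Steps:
J(s, z) = (s + (3 + s)**2)/(5 + z)
29*(3 + J(-8, -10)) = 29*(3 + (-8 + (3 - 8)**2)/(5 - 10)) = 29*(3 + (-8 + (-5)**2)/(-5)) = 29*(3 - (-8 + 25)/5) = 29*(3 - 1/5*17) = 29*(3 - 17/5) = 29*(-2/5) = -58/5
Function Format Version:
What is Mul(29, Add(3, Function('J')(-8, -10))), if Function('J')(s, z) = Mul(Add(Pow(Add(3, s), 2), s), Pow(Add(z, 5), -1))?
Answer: Rational(-58, 5) ≈ -11.600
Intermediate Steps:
Function('J')(s, z) = Mul(Pow(Add(5, z), -1), Add(s, Pow(Add(3, s), 2))) (Function('J')(s, z) = Mul(Add(s, Pow(Add(3, s), 2)), Pow(Add(5, z), -1)) = Mul(Pow(Add(5, z), -1), Add(s, Pow(Add(3, s), 2))))
Mul(29, Add(3, Function('J')(-8, -10))) = Mul(29, Add(3, Mul(Pow(Add(5, -10), -1), Add(-8, Pow(Add(3, -8), 2))))) = Mul(29, Add(3, Mul(Pow(-5, -1), Add(-8, Pow(-5, 2))))) = Mul(29, Add(3, Mul(Rational(-1, 5), Add(-8, 25)))) = Mul(29, Add(3, Mul(Rational(-1, 5), 17))) = Mul(29, Add(3, Rational(-17, 5))) = Mul(29, Rational(-2, 5)) = Rational(-58, 5)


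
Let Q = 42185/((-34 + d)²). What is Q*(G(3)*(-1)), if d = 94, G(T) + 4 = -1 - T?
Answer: 8437/90 ≈ 93.744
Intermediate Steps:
G(T) = -5 - T (G(T) = -4 + (-1 - T) = -5 - T)
Q = 8437/720 (Q = 42185/((-34 + 94)²) = 42185/(60²) = 42185/3600 = 42185*(1/3600) = 8437/720 ≈ 11.718)
Q*(G(3)*(-1)) = 8437*((-5 - 1*3)*(-1))/720 = 8437*((-5 - 3)*(-1))/720 = 8437*(-8*(-1))/720 = (8437/720)*8 = 8437/90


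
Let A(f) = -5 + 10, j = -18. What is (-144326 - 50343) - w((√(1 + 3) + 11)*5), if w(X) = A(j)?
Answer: -194674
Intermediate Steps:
A(f) = 5
w(X) = 5
(-144326 - 50343) - w((√(1 + 3) + 11)*5) = (-144326 - 50343) - 1*5 = -194669 - 5 = -194674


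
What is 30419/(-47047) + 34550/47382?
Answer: 92080396/1114590477 ≈ 0.082614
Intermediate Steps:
30419/(-47047) + 34550/47382 = 30419*(-1/47047) + 34550*(1/47382) = -30419/47047 + 17275/23691 = 92080396/1114590477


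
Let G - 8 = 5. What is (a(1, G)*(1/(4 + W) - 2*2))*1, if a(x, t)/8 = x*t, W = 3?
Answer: -2808/7 ≈ -401.14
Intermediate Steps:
G = 13 (G = 8 + 5 = 13)
a(x, t) = 8*t*x (a(x, t) = 8*(x*t) = 8*(t*x) = 8*t*x)
(a(1, G)*(1/(4 + W) - 2*2))*1 = ((8*13*1)*(1/(4 + 3) - 2*2))*1 = (104*(1/7 - 4))*1 = (104*(⅐ - 4))*1 = (104*(-27/7))*1 = -2808/7*1 = -2808/7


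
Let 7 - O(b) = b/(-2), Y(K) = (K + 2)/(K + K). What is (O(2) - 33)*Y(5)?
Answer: -35/2 ≈ -17.500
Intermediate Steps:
Y(K) = (2 + K)/(2*K) (Y(K) = (2 + K)/((2*K)) = (2 + K)*(1/(2*K)) = (2 + K)/(2*K))
O(b) = 7 + b/2 (O(b) = 7 - b/(-2) = 7 - b*(-1)/2 = 7 - (-1)*b/2 = 7 + b/2)
(O(2) - 33)*Y(5) = ((7 + (½)*2) - 33)*((½)*(2 + 5)/5) = ((7 + 1) - 33)*((½)*(⅕)*7) = (8 - 33)*(7/10) = -25*7/10 = -35/2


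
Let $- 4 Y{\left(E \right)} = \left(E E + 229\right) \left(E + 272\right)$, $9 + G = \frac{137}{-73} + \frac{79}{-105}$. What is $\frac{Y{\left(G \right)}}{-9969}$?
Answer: $\frac{21354115108550221}{8978795272613250} \approx 2.3783$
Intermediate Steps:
$G = - \frac{89137}{7665}$ ($G = -9 + \left(\frac{137}{-73} + \frac{79}{-105}\right) = -9 + \left(137 \left(- \frac{1}{73}\right) + 79 \left(- \frac{1}{105}\right)\right) = -9 - \frac{20152}{7665} = - \frac{89137}{7665} \approx -11.629$)
$Y{\left(E \right)} = - \frac{\left(229 + E^{2}\right) \left(272 + E\right)}{4}$ ($Y{\left(E \right)} = - \frac{\left(E E + 229\right) \left(E + 272\right)}{4} = - \frac{\left(E^{2} + 229\right) \left(272 + E\right)}{4} = - \frac{\left(229 + E^{2}\right) \left(272 + E\right)}{4}$)
$\frac{Y{\left(G \right)}}{-9969} = \frac{-15572 - 68 \left(- \frac{89137}{7665}\right)^{2} - - \frac{20412373}{30660} - \frac{\left(- \frac{89137}{7665}\right)^{3}}{4}}{-9969} = \left(-15572 - \frac{540287524292}{58752225} + \frac{20412373}{30660} - - \frac{708229544894353}{1801343218500}\right) \left(- \frac{1}{9969}\right) = \left(-15572 - \frac{540287524292}{58752225} + \frac{20412373}{30660} + \frac{708229544894353}{1801343218500}\right) \left(- \frac{1}{9969}\right) = \left(- \frac{21354115108550221}{900671609250}\right) \left(- \frac{1}{9969}\right) = \frac{21354115108550221}{8978795272613250}$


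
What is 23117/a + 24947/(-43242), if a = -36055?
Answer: -1899089399/1559090310 ≈ -1.2181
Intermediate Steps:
23117/a + 24947/(-43242) = 23117/(-36055) + 24947/(-43242) = 23117*(-1/36055) + 24947*(-1/43242) = -23117/36055 - 24947/43242 = -1899089399/1559090310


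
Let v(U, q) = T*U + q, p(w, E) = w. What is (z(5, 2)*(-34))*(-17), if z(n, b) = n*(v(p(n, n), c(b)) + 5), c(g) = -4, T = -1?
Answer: -11560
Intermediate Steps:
v(U, q) = q - U (v(U, q) = -U + q = q - U)
z(n, b) = n*(1 - n) (z(n, b) = n*((-4 - n) + 5) = n*(1 - n))
(z(5, 2)*(-34))*(-17) = ((5*(1 - 1*5))*(-34))*(-17) = ((5*(1 - 5))*(-34))*(-17) = ((5*(-4))*(-34))*(-17) = -20*(-34)*(-17) = 680*(-17) = -11560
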